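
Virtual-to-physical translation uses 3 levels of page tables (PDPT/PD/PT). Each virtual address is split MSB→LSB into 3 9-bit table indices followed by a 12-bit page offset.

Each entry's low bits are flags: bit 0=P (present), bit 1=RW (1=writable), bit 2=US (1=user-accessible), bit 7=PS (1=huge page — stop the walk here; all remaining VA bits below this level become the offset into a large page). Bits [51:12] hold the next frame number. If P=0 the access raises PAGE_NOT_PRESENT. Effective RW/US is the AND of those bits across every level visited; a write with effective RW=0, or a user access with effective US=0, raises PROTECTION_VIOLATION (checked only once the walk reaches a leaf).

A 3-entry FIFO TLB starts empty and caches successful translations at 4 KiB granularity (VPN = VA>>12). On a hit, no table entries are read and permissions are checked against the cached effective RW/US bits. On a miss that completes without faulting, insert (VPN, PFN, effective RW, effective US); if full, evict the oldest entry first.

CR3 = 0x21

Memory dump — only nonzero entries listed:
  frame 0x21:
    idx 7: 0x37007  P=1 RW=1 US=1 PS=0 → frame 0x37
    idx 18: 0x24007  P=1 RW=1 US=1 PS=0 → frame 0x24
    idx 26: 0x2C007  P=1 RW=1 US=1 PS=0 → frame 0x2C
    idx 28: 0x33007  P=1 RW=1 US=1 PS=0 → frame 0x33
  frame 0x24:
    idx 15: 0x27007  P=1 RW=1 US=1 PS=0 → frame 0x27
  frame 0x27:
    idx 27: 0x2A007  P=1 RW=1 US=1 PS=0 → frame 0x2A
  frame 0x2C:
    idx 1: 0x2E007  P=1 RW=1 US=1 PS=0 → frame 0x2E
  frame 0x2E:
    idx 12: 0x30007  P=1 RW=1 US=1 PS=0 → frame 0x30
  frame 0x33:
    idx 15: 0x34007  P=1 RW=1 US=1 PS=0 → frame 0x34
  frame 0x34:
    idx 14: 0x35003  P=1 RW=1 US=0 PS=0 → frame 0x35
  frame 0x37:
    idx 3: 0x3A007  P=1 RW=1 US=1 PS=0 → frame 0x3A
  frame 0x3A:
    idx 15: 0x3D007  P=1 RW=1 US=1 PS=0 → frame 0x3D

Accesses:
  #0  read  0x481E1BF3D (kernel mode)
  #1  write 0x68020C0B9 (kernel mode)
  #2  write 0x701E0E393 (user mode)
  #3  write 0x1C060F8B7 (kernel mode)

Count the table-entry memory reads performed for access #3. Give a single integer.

Trace:
#0 VA=0x481E1BF3D (r,kernel):
  lvl0: tbl 0x21, slot 18 ⇒ 0x24007 (P1/RW1/US1/PS0)
  lvl1: tbl 0x24, slot 15 ⇒ 0x27007 (P1/RW1/US1/PS0)
  lvl2: tbl 0x27, slot 27 ⇒ 0x2A007 (P1/RW1/US1/PS0)
  ✓ 0x2AF3D  — 3 lookups
#1 VA=0x68020C0B9 (w,kernel):
  lvl0: tbl 0x21, slot 26 ⇒ 0x2C007 (P1/RW1/US1/PS0)
  lvl1: tbl 0x2C, slot 1 ⇒ 0x2E007 (P1/RW1/US1/PS0)
  lvl2: tbl 0x2E, slot 12 ⇒ 0x30007 (P1/RW1/US1/PS0)
  ✓ 0x300B9  — 3 lookups
#2 VA=0x701E0E393 (w,user):
  lvl0: tbl 0x21, slot 28 ⇒ 0x33007 (P1/RW1/US1/PS0)
  lvl1: tbl 0x33, slot 15 ⇒ 0x34007 (P1/RW1/US1/PS0)
  lvl2: tbl 0x34, slot 14 ⇒ 0x35003 (P1/RW1/US0/PS0)
  → PROTECTION_VIOLATION  (3 entries read)
#3 VA=0x1C060F8B7 (w,kernel):
  lvl0: tbl 0x21, slot 7 ⇒ 0x37007 (P1/RW1/US1/PS0)
  lvl1: tbl 0x37, slot 3 ⇒ 0x3A007 (P1/RW1/US1/PS0)
  lvl2: tbl 0x3A, slot 15 ⇒ 0x3D007 (P1/RW1/US1/PS0)
  ✓ 0x3D8B7  — 3 lookups

Entries read for #3: 3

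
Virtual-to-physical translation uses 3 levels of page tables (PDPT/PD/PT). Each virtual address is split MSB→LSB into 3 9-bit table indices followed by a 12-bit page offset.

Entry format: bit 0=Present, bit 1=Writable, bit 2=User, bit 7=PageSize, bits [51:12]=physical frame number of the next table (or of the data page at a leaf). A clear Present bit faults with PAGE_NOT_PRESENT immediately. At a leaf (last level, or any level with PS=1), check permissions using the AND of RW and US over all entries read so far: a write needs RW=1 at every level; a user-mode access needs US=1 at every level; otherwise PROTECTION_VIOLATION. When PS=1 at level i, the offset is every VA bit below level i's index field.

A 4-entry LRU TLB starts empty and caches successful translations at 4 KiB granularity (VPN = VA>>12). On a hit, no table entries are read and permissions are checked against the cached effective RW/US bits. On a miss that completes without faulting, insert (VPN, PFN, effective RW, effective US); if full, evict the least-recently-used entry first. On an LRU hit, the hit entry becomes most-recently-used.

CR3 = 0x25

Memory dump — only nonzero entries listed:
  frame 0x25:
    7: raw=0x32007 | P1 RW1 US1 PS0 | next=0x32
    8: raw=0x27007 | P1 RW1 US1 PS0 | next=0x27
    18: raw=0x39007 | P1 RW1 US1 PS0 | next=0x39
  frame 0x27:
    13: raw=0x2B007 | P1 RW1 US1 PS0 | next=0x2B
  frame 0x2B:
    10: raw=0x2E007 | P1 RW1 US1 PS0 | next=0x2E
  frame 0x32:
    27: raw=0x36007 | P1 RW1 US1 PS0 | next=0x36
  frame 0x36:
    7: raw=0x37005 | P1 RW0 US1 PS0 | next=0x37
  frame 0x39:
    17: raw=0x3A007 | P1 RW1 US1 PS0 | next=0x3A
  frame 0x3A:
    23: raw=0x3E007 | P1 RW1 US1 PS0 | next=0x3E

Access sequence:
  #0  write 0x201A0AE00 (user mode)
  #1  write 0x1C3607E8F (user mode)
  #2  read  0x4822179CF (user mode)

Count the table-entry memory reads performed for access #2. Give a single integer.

Per-access translation:
#0 VA=0x201A0AE00 (w,user):
  [0] read 0x25 idx=8: raw=0x27007 flags P=1 W=1 U=1 S=0
  [1] read 0x27 idx=13: raw=0x2B007 flags P=1 W=1 U=1 S=0
  [2] read 0x2B idx=10: raw=0x2E007 flags P=1 W=1 U=1 S=0
  ✓ 0x2EE00  — 3 lookups
#1 VA=0x1C3607E8F (w,user):
  [0] read 0x25 idx=7: raw=0x32007 flags P=1 W=1 U=1 S=0
  [1] read 0x32 idx=27: raw=0x36007 flags P=1 W=1 U=1 S=0
  [2] read 0x36 idx=7: raw=0x37005 flags P=1 W=0 U=1 S=0
  ✗ PROTECTION_VIOLATION  [3 reads]
#2 VA=0x4822179CF (r,user):
  [0] read 0x25 idx=18: raw=0x39007 flags P=1 W=1 U=1 S=0
  [1] read 0x39 idx=17: raw=0x3A007 flags P=1 W=1 U=1 S=0
  [2] read 0x3A idx=23: raw=0x3E007 flags P=1 W=1 U=1 S=0
  ✓ 0x3E9CF  — 3 lookups

Entries read for #2: 3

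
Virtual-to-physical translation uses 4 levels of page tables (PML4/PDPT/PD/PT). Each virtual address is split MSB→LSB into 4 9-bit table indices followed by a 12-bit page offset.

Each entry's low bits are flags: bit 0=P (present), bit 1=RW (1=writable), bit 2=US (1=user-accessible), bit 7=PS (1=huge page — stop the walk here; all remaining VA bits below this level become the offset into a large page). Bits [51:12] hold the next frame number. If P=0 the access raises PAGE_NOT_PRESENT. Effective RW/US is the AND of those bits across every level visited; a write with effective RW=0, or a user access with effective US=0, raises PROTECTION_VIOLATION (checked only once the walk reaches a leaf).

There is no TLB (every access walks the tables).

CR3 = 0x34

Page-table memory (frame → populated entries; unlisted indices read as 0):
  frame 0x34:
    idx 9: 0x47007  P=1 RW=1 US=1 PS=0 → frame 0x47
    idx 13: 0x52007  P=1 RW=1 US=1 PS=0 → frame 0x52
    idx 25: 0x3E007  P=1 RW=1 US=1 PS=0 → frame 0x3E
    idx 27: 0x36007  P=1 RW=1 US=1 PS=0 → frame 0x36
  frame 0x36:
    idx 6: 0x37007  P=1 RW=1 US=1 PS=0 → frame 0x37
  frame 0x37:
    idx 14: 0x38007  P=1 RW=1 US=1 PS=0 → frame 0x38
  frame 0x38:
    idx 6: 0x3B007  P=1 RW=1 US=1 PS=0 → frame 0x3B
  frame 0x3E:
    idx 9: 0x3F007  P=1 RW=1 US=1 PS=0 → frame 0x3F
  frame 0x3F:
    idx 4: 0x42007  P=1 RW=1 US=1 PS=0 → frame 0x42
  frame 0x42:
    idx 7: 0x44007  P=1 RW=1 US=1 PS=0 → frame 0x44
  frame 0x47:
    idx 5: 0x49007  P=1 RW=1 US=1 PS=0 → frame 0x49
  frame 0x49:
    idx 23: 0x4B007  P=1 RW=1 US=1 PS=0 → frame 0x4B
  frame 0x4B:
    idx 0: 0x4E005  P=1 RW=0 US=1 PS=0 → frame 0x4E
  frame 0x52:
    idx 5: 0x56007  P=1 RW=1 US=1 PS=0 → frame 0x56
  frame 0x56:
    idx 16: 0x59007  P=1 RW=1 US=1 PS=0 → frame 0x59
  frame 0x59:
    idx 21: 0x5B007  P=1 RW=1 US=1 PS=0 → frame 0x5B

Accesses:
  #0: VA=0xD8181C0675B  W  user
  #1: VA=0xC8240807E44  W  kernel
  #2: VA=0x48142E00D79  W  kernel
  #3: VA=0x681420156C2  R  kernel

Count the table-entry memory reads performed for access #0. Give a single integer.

Trace:
#0 VA=0xD8181C0675B (w,user):
  [0] read 0x34 idx=27: raw=0x36007 flags P=1 W=1 U=1 S=0
  [1] read 0x36 idx=6: raw=0x37007 flags P=1 W=1 U=1 S=0
  [2] read 0x37 idx=14: raw=0x38007 flags P=1 W=1 U=1 S=0
  [3] read 0x38 idx=6: raw=0x3B007 flags P=1 W=1 U=1 S=0
  ✓ 0x3B75B  — 4 lookups
#1 VA=0xC8240807E44 (w,kernel):
  [0] read 0x34 idx=25: raw=0x3E007 flags P=1 W=1 U=1 S=0
  [1] read 0x3E idx=9: raw=0x3F007 flags P=1 W=1 U=1 S=0
  [2] read 0x3F idx=4: raw=0x42007 flags P=1 W=1 U=1 S=0
  [3] read 0x42 idx=7: raw=0x44007 flags P=1 W=1 U=1 S=0
  ✓ 0x44E44  — 4 lookups
#2 VA=0x48142E00D79 (w,kernel):
  [0] read 0x34 idx=9: raw=0x47007 flags P=1 W=1 U=1 S=0
  [1] read 0x47 idx=5: raw=0x49007 flags P=1 W=1 U=1 S=0
  [2] read 0x49 idx=23: raw=0x4B007 flags P=1 W=1 U=1 S=0
  [3] read 0x4B idx=0: raw=0x4E005 flags P=1 W=0 U=1 S=0
  → PROTECTION_VIOLATION  (4 entries read)
#3 VA=0x681420156C2 (r,kernel):
  [0] read 0x34 idx=13: raw=0x52007 flags P=1 W=1 U=1 S=0
  [1] read 0x52 idx=5: raw=0x56007 flags P=1 W=1 U=1 S=0
  [2] read 0x56 idx=16: raw=0x59007 flags P=1 W=1 U=1 S=0
  [3] read 0x59 idx=21: raw=0x5B007 flags P=1 W=1 U=1 S=0
  ✓ 0x5B6C2  — 4 lookups

Entries read for #0: 4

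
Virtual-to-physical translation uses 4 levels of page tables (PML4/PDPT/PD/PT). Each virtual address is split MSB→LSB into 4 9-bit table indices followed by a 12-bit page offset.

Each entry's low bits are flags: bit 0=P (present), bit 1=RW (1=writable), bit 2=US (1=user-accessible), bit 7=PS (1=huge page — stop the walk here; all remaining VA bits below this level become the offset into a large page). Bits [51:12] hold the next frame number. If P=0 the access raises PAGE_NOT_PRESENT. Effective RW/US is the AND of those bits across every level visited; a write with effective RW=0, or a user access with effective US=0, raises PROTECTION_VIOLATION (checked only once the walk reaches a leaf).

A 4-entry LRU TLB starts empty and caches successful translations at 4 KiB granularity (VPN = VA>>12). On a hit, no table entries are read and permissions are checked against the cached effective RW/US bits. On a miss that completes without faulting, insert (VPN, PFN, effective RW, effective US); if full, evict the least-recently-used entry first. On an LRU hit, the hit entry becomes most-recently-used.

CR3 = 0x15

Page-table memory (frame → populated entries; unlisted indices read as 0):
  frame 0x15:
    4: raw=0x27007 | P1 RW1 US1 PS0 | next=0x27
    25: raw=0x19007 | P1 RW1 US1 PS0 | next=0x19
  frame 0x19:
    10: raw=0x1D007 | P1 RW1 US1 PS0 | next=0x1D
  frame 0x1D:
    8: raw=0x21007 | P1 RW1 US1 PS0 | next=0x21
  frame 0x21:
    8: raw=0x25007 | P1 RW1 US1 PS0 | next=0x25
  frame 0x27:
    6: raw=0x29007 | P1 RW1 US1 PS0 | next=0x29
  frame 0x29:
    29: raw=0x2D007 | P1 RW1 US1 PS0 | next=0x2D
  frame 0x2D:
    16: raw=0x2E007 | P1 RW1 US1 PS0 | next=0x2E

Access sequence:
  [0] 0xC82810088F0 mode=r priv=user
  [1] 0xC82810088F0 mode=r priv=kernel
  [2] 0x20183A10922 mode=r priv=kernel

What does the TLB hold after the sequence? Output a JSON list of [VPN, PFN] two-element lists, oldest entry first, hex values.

Walk each access:
#0 VA=0xC82810088F0 (r,user):
  lvl0: tbl 0x15, slot 25 ⇒ 0x19007 (P1/RW1/US1/PS0)
  lvl1: tbl 0x19, slot 10 ⇒ 0x1D007 (P1/RW1/US1/PS0)
  lvl2: tbl 0x1D, slot 8 ⇒ 0x21007 (P1/RW1/US1/PS0)
  lvl3: tbl 0x21, slot 8 ⇒ 0x25007 (P1/RW1/US1/PS0)
  ⇒ phys 0x258F0  [4 reads]
#1 VA=0xC82810088F0 (r,kernel):
  TLB hit vpn=0xC8281008 → PA=0x258F0
#2 VA=0x20183A10922 (r,kernel):
  lvl0: tbl 0x15, slot 4 ⇒ 0x27007 (P1/RW1/US1/PS0)
  lvl1: tbl 0x27, slot 6 ⇒ 0x29007 (P1/RW1/US1/PS0)
  lvl2: tbl 0x29, slot 29 ⇒ 0x2D007 (P1/RW1/US1/PS0)
  lvl3: tbl 0x2D, slot 16 ⇒ 0x2E007 (P1/RW1/US1/PS0)
  ⇒ phys 0x2E922  [4 reads]

TLB: [["0xC8281008", "0x25"], ["0x20183A10", "0x2E"]]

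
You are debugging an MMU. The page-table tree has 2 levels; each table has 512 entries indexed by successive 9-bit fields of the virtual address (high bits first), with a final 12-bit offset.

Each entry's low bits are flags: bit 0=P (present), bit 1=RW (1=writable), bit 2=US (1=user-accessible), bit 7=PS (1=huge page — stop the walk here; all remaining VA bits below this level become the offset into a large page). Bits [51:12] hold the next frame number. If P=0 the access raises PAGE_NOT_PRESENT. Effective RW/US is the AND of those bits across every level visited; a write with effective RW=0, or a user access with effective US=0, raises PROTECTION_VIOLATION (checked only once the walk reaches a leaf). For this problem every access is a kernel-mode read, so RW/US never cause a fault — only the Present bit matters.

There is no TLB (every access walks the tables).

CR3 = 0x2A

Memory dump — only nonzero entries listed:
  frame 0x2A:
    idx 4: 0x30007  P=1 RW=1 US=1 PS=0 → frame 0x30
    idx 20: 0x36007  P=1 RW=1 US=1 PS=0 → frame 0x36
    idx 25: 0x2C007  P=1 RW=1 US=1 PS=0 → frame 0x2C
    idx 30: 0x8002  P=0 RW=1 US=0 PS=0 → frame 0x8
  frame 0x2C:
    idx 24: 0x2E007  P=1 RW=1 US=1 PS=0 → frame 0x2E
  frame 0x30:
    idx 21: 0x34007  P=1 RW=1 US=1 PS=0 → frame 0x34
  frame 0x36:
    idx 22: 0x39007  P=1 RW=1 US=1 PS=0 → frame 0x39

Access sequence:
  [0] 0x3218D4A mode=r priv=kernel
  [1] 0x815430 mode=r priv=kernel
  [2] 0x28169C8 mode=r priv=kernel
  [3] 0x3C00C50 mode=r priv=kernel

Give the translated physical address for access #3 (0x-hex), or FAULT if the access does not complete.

Walk each access:
#0 VA=0x3218D4A (r,kernel):
  [0] read 0x2A idx=25: raw=0x2C007 flags P=1 W=1 U=1 S=0
  [1] read 0x2C idx=24: raw=0x2E007 flags P=1 W=1 U=1 S=0
  ✓ 0x2ED4A  — 2 lookups
#1 VA=0x815430 (r,kernel):
  [0] read 0x2A idx=4: raw=0x30007 flags P=1 W=1 U=1 S=0
  [1] read 0x30 idx=21: raw=0x34007 flags P=1 W=1 U=1 S=0
  ✓ 0x34430  — 2 lookups
#2 VA=0x28169C8 (r,kernel):
  [0] read 0x2A idx=20: raw=0x36007 flags P=1 W=1 U=1 S=0
  [1] read 0x36 idx=22: raw=0x39007 flags P=1 W=1 U=1 S=0
  ✓ 0x399C8  — 2 lookups
#3 VA=0x3C00C50 (r,kernel):
  [0] read 0x2A idx=30: raw=0x8002 flags P=0 W=1 U=0 S=0
  ✗ PAGE_NOT_PRESENT  [1 reads]

Access #3 PA: FAULT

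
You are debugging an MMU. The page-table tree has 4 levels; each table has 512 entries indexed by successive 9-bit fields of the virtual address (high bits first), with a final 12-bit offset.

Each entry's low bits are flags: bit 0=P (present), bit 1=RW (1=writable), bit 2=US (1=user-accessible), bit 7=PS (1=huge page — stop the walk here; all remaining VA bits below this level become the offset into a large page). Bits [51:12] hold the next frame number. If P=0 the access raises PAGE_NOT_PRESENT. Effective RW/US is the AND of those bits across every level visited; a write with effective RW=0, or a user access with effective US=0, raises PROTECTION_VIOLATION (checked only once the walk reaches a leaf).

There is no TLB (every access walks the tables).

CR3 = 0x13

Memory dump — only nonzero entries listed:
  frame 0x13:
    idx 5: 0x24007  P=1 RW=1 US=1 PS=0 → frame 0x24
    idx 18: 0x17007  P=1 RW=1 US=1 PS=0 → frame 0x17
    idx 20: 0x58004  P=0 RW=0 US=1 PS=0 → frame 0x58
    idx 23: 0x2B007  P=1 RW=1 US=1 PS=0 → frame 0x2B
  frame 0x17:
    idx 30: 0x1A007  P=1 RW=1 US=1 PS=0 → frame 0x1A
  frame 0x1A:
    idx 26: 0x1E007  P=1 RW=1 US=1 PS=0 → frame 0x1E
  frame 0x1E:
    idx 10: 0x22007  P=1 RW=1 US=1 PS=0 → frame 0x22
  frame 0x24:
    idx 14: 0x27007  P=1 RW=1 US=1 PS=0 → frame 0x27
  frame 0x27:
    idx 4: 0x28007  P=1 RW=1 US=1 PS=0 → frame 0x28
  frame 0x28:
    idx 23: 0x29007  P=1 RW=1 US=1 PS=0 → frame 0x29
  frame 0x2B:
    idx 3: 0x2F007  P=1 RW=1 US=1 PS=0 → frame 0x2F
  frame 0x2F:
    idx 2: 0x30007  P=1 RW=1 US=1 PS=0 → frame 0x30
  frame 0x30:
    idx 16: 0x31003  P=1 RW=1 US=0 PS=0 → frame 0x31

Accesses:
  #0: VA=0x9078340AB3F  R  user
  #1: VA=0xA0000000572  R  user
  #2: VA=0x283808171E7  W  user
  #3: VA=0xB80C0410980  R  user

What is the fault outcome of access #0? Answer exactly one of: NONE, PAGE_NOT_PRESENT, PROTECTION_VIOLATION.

Walk each access:
#0 VA=0x9078340AB3F (r,user):
  lvl0: tbl 0x13, slot 18 ⇒ 0x17007 (P1/RW1/US1/PS0)
  lvl1: tbl 0x17, slot 30 ⇒ 0x1A007 (P1/RW1/US1/PS0)
  lvl2: tbl 0x1A, slot 26 ⇒ 0x1E007 (P1/RW1/US1/PS0)
  lvl3: tbl 0x1E, slot 10 ⇒ 0x22007 (P1/RW1/US1/PS0)
  ✓ 0x22B3F  — 4 lookups
#1 VA=0xA0000000572 (r,user):
  lvl0: tbl 0x13, slot 20 ⇒ 0x58004 (P0/RW0/US1/PS0)
  ✗ PAGE_NOT_PRESENT  [1 reads]
#2 VA=0x283808171E7 (w,user):
  lvl0: tbl 0x13, slot 5 ⇒ 0x24007 (P1/RW1/US1/PS0)
  lvl1: tbl 0x24, slot 14 ⇒ 0x27007 (P1/RW1/US1/PS0)
  lvl2: tbl 0x27, slot 4 ⇒ 0x28007 (P1/RW1/US1/PS0)
  lvl3: tbl 0x28, slot 23 ⇒ 0x29007 (P1/RW1/US1/PS0)
  ✓ 0x291E7  — 4 lookups
#3 VA=0xB80C0410980 (r,user):
  lvl0: tbl 0x13, slot 23 ⇒ 0x2B007 (P1/RW1/US1/PS0)
  lvl1: tbl 0x2B, slot 3 ⇒ 0x2F007 (P1/RW1/US1/PS0)
  lvl2: tbl 0x2F, slot 2 ⇒ 0x30007 (P1/RW1/US1/PS0)
  lvl3: tbl 0x30, slot 16 ⇒ 0x31003 (P1/RW1/US0/PS0)
  ✗ PROTECTION_VIOLATION  [4 reads]

Access #0 fault: NONE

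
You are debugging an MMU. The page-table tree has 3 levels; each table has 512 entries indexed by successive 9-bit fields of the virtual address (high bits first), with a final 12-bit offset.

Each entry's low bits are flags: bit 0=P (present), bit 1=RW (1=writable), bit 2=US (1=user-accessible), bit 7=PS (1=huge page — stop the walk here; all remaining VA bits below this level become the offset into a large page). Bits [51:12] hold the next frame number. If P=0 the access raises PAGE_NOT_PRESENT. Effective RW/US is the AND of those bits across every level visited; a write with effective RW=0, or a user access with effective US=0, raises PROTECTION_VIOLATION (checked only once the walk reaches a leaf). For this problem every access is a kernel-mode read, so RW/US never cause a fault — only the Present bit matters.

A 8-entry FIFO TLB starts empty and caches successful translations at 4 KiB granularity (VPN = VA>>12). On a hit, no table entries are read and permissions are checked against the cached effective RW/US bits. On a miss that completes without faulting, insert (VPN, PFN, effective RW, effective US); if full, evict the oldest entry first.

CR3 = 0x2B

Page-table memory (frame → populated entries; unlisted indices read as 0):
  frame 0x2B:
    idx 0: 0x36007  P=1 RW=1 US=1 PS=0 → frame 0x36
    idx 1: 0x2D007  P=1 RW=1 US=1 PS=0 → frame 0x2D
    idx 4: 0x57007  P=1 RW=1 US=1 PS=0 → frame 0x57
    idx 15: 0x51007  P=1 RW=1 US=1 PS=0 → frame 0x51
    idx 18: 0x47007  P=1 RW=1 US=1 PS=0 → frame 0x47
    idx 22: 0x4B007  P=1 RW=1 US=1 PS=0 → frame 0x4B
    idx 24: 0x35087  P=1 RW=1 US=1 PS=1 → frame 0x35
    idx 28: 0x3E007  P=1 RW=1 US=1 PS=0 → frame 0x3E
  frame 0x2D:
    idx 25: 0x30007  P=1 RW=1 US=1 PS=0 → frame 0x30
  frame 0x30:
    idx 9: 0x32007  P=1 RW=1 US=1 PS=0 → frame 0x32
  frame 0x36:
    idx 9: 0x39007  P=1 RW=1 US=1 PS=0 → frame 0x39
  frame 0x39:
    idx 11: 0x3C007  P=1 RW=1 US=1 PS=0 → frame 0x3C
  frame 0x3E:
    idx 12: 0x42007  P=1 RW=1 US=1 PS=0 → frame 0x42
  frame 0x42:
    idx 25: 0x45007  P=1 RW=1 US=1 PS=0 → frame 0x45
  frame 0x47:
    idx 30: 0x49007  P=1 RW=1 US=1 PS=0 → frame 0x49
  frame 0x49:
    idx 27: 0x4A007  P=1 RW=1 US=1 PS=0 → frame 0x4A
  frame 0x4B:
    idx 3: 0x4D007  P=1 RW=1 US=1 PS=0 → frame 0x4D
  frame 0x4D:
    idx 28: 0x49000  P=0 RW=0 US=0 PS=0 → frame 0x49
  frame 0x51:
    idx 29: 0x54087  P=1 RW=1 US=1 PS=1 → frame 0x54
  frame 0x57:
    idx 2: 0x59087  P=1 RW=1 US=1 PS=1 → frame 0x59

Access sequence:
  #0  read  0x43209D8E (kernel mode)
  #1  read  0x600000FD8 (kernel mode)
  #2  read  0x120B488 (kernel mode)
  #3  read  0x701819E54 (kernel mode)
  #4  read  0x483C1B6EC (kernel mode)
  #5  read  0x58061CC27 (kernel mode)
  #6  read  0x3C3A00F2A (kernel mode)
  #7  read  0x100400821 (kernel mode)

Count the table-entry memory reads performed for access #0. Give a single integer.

Walk each access:
#0 VA=0x43209D8E (r,kernel):
  lvl0: tbl 0x2B, slot 1 ⇒ 0x2D007 (P1/RW1/US1/PS0)
  lvl1: tbl 0x2D, slot 25 ⇒ 0x30007 (P1/RW1/US1/PS0)
  lvl2: tbl 0x30, slot 9 ⇒ 0x32007 (P1/RW1/US1/PS0)
  → PA=0x32D8E  (3 entries read)
#1 VA=0x600000FD8 (r,kernel):
  lvl0: tbl 0x2B, slot 24 ⇒ 0x35087 (P1/RW1/US1/PS1)
  → PA=0x35FD8 (huge @L0)  (1 entries read)
#2 VA=0x120B488 (r,kernel):
  lvl0: tbl 0x2B, slot 0 ⇒ 0x36007 (P1/RW1/US1/PS0)
  lvl1: tbl 0x36, slot 9 ⇒ 0x39007 (P1/RW1/US1/PS0)
  lvl2: tbl 0x39, slot 11 ⇒ 0x3C007 (P1/RW1/US1/PS0)
  → PA=0x3C488  (3 entries read)
#3 VA=0x701819E54 (r,kernel):
  lvl0: tbl 0x2B, slot 28 ⇒ 0x3E007 (P1/RW1/US1/PS0)
  lvl1: tbl 0x3E, slot 12 ⇒ 0x42007 (P1/RW1/US1/PS0)
  lvl2: tbl 0x42, slot 25 ⇒ 0x45007 (P1/RW1/US1/PS0)
  → PA=0x45E54  (3 entries read)
#4 VA=0x483C1B6EC (r,kernel):
  lvl0: tbl 0x2B, slot 18 ⇒ 0x47007 (P1/RW1/US1/PS0)
  lvl1: tbl 0x47, slot 30 ⇒ 0x49007 (P1/RW1/US1/PS0)
  lvl2: tbl 0x49, slot 27 ⇒ 0x4A007 (P1/RW1/US1/PS0)
  → PA=0x4A6EC  (3 entries read)
#5 VA=0x58061CC27 (r,kernel):
  lvl0: tbl 0x2B, slot 22 ⇒ 0x4B007 (P1/RW1/US1/PS0)
  lvl1: tbl 0x4B, slot 3 ⇒ 0x4D007 (P1/RW1/US1/PS0)
  lvl2: tbl 0x4D, slot 28 ⇒ 0x49000 (P0/RW0/US0/PS0)
  ✗ PAGE_NOT_PRESENT  [3 reads]
#6 VA=0x3C3A00F2A (r,kernel):
  lvl0: tbl 0x2B, slot 15 ⇒ 0x51007 (P1/RW1/US1/PS0)
  lvl1: tbl 0x51, slot 29 ⇒ 0x54087 (P1/RW1/US1/PS1)
  → PA=0x54F2A (huge @L1)  (2 entries read)
#7 VA=0x100400821 (r,kernel):
  lvl0: tbl 0x2B, slot 4 ⇒ 0x57007 (P1/RW1/US1/PS0)
  lvl1: tbl 0x57, slot 2 ⇒ 0x59087 (P1/RW1/US1/PS1)
  → PA=0x59821 (huge @L1)  (2 entries read)

Entries read for #0: 3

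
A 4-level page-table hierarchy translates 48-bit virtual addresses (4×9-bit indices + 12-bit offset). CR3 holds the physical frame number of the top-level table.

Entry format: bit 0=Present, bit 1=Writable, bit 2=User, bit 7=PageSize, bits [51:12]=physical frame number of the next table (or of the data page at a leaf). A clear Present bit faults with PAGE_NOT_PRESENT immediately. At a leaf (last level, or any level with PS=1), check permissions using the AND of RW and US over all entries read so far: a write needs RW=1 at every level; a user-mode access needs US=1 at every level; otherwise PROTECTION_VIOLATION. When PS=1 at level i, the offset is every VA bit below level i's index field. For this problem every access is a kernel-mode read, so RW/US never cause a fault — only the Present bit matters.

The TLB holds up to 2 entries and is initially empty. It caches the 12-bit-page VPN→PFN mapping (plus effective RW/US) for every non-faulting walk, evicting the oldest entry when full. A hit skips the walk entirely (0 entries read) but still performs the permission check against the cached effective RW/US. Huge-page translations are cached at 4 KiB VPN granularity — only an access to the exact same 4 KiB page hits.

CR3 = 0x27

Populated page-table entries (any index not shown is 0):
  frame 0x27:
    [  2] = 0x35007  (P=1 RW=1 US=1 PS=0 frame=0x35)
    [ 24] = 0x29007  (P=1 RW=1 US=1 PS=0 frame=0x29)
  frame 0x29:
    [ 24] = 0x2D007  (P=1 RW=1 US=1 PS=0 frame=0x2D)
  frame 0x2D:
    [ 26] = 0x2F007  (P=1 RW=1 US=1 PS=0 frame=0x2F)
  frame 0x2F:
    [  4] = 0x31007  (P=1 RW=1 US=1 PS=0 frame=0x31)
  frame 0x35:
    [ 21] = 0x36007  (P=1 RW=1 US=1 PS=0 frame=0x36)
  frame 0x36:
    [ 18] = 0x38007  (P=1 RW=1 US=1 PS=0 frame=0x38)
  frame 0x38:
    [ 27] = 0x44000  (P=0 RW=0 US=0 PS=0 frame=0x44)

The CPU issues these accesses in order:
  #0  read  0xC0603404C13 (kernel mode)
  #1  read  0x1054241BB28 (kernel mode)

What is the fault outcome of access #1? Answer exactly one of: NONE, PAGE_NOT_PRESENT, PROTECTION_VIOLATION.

Walk each access:
#0 VA=0xC0603404C13 (r,kernel):
  L0: frame=0x27 idx=24 entry=0x29007 [P=1 RW=1 US=1 PS=0]
  L1: frame=0x29 idx=24 entry=0x2D007 [P=1 RW=1 US=1 PS=0]
  L2: frame=0x2D idx=26 entry=0x2F007 [P=1 RW=1 US=1 PS=0]
  L3: frame=0x2F idx=4 entry=0x31007 [P=1 RW=1 US=1 PS=0]
  → PA=0x31C13  (4 entries read)
#1 VA=0x1054241BB28 (r,kernel):
  L0: frame=0x27 idx=2 entry=0x35007 [P=1 RW=1 US=1 PS=0]
  L1: frame=0x35 idx=21 entry=0x36007 [P=1 RW=1 US=1 PS=0]
  L2: frame=0x36 idx=18 entry=0x38007 [P=1 RW=1 US=1 PS=0]
  L3: frame=0x38 idx=27 entry=0x44000 [P=0 RW=0 US=0 PS=0]
  ✗ PAGE_NOT_PRESENT  [4 reads]

Access #1 fault: PAGE_NOT_PRESENT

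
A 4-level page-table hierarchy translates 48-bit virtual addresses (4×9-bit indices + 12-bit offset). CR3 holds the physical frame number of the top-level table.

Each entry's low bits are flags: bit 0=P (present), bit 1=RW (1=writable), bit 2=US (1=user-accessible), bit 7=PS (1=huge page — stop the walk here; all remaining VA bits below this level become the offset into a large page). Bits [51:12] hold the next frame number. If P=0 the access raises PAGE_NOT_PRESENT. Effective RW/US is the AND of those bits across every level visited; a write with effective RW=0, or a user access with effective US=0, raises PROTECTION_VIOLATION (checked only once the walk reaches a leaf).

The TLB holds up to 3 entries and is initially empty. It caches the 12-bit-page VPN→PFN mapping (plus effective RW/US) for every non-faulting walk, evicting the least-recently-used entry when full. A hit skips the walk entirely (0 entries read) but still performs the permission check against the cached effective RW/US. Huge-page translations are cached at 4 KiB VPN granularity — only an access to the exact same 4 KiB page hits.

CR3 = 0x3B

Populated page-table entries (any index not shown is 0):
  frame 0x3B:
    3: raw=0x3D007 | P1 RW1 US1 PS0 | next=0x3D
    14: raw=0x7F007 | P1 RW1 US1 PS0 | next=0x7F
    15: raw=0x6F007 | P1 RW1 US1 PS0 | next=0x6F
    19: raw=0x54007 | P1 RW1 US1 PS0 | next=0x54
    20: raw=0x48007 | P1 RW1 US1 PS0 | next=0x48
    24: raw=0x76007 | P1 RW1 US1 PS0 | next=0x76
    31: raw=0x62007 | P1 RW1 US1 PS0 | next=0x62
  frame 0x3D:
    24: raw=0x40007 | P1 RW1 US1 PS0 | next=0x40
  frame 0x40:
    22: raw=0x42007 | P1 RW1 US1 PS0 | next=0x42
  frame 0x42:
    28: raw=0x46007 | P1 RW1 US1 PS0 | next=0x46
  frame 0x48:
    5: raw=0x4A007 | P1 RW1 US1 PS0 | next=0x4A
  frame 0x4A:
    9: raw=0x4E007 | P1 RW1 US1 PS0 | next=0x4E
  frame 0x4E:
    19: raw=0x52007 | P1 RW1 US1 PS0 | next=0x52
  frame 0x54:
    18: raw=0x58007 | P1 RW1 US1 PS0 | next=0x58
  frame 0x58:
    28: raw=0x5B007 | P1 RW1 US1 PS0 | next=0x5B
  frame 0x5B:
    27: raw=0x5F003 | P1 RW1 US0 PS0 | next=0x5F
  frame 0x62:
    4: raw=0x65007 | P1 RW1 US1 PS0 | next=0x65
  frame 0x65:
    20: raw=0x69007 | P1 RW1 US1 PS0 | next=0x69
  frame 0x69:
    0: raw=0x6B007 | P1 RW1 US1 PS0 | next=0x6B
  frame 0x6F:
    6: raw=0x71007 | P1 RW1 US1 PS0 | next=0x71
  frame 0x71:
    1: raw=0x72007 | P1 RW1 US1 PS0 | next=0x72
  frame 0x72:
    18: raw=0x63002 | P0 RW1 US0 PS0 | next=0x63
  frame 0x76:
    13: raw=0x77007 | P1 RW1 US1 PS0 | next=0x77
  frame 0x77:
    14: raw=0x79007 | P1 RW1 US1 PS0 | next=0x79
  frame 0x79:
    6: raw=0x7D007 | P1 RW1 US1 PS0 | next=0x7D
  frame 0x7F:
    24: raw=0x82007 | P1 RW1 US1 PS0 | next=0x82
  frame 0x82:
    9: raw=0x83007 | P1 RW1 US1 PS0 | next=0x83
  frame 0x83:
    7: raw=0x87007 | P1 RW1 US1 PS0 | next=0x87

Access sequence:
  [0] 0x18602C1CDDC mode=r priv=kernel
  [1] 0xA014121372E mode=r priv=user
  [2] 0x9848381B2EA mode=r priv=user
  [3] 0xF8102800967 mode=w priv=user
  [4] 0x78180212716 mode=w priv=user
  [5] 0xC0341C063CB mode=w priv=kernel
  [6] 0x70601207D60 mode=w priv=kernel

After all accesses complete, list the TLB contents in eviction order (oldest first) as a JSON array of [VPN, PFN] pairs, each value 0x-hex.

Per-access translation:
#0 VA=0x18602C1CDDC (r,kernel):
  [0] read 0x3B idx=3: raw=0x3D007 flags P=1 W=1 U=1 S=0
  [1] read 0x3D idx=24: raw=0x40007 flags P=1 W=1 U=1 S=0
  [2] read 0x40 idx=22: raw=0x42007 flags P=1 W=1 U=1 S=0
  [3] read 0x42 idx=28: raw=0x46007 flags P=1 W=1 U=1 S=0
  ⇒ phys 0x46DDC  [4 reads]
#1 VA=0xA014121372E (r,user):
  [0] read 0x3B idx=20: raw=0x48007 flags P=1 W=1 U=1 S=0
  [1] read 0x48 idx=5: raw=0x4A007 flags P=1 W=1 U=1 S=0
  [2] read 0x4A idx=9: raw=0x4E007 flags P=1 W=1 U=1 S=0
  [3] read 0x4E idx=19: raw=0x52007 flags P=1 W=1 U=1 S=0
  ⇒ phys 0x5272E  [4 reads]
#2 VA=0x9848381B2EA (r,user):
  [0] read 0x3B idx=19: raw=0x54007 flags P=1 W=1 U=1 S=0
  [1] read 0x54 idx=18: raw=0x58007 flags P=1 W=1 U=1 S=0
  [2] read 0x58 idx=28: raw=0x5B007 flags P=1 W=1 U=1 S=0
  [3] read 0x5B idx=27: raw=0x5F003 flags P=1 W=1 U=0 S=0
  → PROTECTION_VIOLATION  (4 entries read)
#3 VA=0xF8102800967 (w,user):
  [0] read 0x3B idx=31: raw=0x62007 flags P=1 W=1 U=1 S=0
  [1] read 0x62 idx=4: raw=0x65007 flags P=1 W=1 U=1 S=0
  [2] read 0x65 idx=20: raw=0x69007 flags P=1 W=1 U=1 S=0
  [3] read 0x69 idx=0: raw=0x6B007 flags P=1 W=1 U=1 S=0
  ⇒ phys 0x6B967  [4 reads]
#4 VA=0x78180212716 (w,user):
  [0] read 0x3B idx=15: raw=0x6F007 flags P=1 W=1 U=1 S=0
  [1] read 0x6F idx=6: raw=0x71007 flags P=1 W=1 U=1 S=0
  [2] read 0x71 idx=1: raw=0x72007 flags P=1 W=1 U=1 S=0
  [3] read 0x72 idx=18: raw=0x63002 flags P=0 W=1 U=0 S=0
  → PAGE_NOT_PRESENT  (4 entries read)
#5 VA=0xC0341C063CB (w,kernel):
  [0] read 0x3B idx=24: raw=0x76007 flags P=1 W=1 U=1 S=0
  [1] read 0x76 idx=13: raw=0x77007 flags P=1 W=1 U=1 S=0
  [2] read 0x77 idx=14: raw=0x79007 flags P=1 W=1 U=1 S=0
  [3] read 0x79 idx=6: raw=0x7D007 flags P=1 W=1 U=1 S=0
  ⇒ phys 0x7D3CB  [4 reads]
#6 VA=0x70601207D60 (w,kernel):
  [0] read 0x3B idx=14: raw=0x7F007 flags P=1 W=1 U=1 S=0
  [1] read 0x7F idx=24: raw=0x82007 flags P=1 W=1 U=1 S=0
  [2] read 0x82 idx=9: raw=0x83007 flags P=1 W=1 U=1 S=0
  [3] read 0x83 idx=7: raw=0x87007 flags P=1 W=1 U=1 S=0
  ⇒ phys 0x87D60  [4 reads]

TLB: [["0xF8102800", "0x6B"], ["0xC0341C06", "0x7D"], ["0x70601207", "0x87"]]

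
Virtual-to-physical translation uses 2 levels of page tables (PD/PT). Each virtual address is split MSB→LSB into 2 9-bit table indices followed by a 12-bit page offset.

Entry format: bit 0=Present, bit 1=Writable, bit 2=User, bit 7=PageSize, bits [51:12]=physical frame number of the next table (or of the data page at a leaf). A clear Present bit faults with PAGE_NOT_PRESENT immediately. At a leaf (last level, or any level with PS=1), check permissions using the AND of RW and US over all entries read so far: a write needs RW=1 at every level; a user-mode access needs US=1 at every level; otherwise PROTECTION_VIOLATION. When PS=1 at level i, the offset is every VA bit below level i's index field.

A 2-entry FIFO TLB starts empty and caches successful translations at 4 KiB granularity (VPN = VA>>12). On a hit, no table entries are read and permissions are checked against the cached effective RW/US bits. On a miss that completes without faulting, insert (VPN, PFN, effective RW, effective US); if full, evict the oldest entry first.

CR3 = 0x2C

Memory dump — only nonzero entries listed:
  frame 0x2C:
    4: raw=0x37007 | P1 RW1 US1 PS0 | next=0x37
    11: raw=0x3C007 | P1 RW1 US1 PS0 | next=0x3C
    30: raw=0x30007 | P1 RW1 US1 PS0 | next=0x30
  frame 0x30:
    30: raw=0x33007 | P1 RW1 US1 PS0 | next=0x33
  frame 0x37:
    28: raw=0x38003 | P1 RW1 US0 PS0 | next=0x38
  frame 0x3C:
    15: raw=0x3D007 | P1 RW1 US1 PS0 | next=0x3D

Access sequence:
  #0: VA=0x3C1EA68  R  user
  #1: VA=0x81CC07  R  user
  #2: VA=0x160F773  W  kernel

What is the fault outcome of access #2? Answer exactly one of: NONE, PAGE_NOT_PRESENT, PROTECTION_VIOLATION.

Trace:
#0 VA=0x3C1EA68 (r,user):
  L0: frame=0x2C idx=30 entry=0x30007 [P=1 RW=1 US=1 PS=0]
  L1: frame=0x30 idx=30 entry=0x33007 [P=1 RW=1 US=1 PS=0]
  ✓ 0x33A68  — 2 lookups
#1 VA=0x81CC07 (r,user):
  L0: frame=0x2C idx=4 entry=0x37007 [P=1 RW=1 US=1 PS=0]
  L1: frame=0x37 idx=28 entry=0x38003 [P=1 RW=1 US=0 PS=0]
  ⇒ fault: PROTECTION_VIOLATION  — 2 lookups
#2 VA=0x160F773 (w,kernel):
  L0: frame=0x2C idx=11 entry=0x3C007 [P=1 RW=1 US=1 PS=0]
  L1: frame=0x3C idx=15 entry=0x3D007 [P=1 RW=1 US=1 PS=0]
  ✓ 0x3D773  — 2 lookups

Access #2 fault: NONE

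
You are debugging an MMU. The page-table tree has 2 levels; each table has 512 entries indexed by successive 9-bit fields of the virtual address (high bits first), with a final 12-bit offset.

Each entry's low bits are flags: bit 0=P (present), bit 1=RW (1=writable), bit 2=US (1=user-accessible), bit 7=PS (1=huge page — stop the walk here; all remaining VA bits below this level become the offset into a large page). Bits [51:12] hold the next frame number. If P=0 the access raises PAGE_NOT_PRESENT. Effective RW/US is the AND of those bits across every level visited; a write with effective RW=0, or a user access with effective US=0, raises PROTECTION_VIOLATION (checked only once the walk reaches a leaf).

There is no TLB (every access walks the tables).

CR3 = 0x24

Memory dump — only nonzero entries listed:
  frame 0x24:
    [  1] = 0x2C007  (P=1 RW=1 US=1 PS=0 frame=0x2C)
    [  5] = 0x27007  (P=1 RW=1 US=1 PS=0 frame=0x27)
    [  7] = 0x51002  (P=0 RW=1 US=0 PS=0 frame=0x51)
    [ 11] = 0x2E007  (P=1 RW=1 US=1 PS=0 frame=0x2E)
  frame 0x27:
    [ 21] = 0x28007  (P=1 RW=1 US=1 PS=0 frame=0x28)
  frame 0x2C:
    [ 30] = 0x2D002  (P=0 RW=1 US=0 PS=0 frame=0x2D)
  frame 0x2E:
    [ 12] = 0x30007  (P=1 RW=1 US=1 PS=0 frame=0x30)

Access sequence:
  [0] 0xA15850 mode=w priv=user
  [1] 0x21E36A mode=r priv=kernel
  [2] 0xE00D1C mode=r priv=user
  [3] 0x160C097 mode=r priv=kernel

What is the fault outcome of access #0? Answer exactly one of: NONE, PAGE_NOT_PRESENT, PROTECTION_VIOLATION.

Per-access translation:
#0 VA=0xA15850 (w,user):
  [0] read 0x24 idx=5: raw=0x27007 flags P=1 W=1 U=1 S=0
  [1] read 0x27 idx=21: raw=0x28007 flags P=1 W=1 U=1 S=0
  ✓ 0x28850  — 2 lookups
#1 VA=0x21E36A (r,kernel):
  [0] read 0x24 idx=1: raw=0x2C007 flags P=1 W=1 U=1 S=0
  [1] read 0x2C idx=30: raw=0x2D002 flags P=0 W=1 U=0 S=0
  → PAGE_NOT_PRESENT  (2 entries read)
#2 VA=0xE00D1C (r,user):
  [0] read 0x24 idx=7: raw=0x51002 flags P=0 W=1 U=0 S=0
  → PAGE_NOT_PRESENT  (1 entries read)
#3 VA=0x160C097 (r,kernel):
  [0] read 0x24 idx=11: raw=0x2E007 flags P=1 W=1 U=1 S=0
  [1] read 0x2E idx=12: raw=0x30007 flags P=1 W=1 U=1 S=0
  ✓ 0x30097  — 2 lookups

Access #0 fault: NONE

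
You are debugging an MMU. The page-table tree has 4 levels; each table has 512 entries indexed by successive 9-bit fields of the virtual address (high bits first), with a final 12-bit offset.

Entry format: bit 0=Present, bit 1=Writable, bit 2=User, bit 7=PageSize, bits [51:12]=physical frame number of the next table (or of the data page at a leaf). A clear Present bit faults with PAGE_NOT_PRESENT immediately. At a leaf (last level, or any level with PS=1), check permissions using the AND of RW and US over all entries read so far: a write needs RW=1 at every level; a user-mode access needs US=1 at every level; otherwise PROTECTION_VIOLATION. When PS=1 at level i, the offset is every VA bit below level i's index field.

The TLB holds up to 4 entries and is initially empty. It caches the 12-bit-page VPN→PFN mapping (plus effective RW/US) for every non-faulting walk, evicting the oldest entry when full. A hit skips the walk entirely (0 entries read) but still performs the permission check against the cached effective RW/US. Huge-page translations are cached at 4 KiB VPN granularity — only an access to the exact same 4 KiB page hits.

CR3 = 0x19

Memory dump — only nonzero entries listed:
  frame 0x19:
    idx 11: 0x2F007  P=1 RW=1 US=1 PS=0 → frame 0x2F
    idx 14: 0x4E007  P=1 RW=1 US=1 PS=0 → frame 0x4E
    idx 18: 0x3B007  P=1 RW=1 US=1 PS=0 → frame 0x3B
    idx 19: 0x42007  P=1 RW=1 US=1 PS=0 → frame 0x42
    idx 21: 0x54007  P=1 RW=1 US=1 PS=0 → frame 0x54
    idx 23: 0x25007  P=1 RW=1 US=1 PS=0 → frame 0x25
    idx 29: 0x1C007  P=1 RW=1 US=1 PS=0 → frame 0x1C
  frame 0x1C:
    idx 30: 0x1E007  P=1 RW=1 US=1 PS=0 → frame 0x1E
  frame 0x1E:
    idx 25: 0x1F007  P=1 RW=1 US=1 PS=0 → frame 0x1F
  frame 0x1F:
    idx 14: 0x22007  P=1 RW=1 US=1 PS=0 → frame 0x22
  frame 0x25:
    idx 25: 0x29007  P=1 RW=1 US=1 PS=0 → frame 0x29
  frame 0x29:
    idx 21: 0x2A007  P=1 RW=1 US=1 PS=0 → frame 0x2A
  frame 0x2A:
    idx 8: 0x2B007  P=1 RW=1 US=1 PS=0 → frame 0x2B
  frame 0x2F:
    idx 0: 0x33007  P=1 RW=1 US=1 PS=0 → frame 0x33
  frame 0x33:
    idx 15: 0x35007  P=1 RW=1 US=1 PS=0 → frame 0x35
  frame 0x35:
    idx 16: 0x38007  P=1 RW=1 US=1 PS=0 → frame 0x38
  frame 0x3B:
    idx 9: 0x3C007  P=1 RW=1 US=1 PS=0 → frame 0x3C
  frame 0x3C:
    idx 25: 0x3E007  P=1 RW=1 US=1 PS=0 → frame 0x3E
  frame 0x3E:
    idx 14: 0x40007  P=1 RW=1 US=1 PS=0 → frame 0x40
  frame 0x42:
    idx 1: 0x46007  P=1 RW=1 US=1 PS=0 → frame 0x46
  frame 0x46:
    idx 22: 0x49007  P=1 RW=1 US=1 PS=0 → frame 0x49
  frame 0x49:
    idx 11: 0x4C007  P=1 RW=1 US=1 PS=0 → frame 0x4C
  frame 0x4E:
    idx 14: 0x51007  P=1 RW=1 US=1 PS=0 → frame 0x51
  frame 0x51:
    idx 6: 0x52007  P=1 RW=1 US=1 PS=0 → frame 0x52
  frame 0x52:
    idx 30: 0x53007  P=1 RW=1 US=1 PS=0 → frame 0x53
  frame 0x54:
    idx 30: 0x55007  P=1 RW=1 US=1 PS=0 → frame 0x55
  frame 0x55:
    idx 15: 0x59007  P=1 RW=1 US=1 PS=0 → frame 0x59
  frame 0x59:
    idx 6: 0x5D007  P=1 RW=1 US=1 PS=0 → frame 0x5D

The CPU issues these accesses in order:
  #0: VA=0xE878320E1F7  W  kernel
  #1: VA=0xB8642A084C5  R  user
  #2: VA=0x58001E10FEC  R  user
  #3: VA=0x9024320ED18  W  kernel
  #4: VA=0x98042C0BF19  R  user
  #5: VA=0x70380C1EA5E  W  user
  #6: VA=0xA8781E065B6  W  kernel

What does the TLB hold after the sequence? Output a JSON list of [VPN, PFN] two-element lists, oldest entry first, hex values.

Per-access translation:
#0 VA=0xE878320E1F7 (w,kernel):
  [0] read 0x19 idx=29: raw=0x1C007 flags P=1 W=1 U=1 S=0
  [1] read 0x1C idx=30: raw=0x1E007 flags P=1 W=1 U=1 S=0
  [2] read 0x1E idx=25: raw=0x1F007 flags P=1 W=1 U=1 S=0
  [3] read 0x1F idx=14: raw=0x22007 flags P=1 W=1 U=1 S=0
  → PA=0x221F7  (4 entries read)
#1 VA=0xB8642A084C5 (r,user):
  [0] read 0x19 idx=23: raw=0x25007 flags P=1 W=1 U=1 S=0
  [1] read 0x25 idx=25: raw=0x29007 flags P=1 W=1 U=1 S=0
  [2] read 0x29 idx=21: raw=0x2A007 flags P=1 W=1 U=1 S=0
  [3] read 0x2A idx=8: raw=0x2B007 flags P=1 W=1 U=1 S=0
  → PA=0x2B4C5  (4 entries read)
#2 VA=0x58001E10FEC (r,user):
  [0] read 0x19 idx=11: raw=0x2F007 flags P=1 W=1 U=1 S=0
  [1] read 0x2F idx=0: raw=0x33007 flags P=1 W=1 U=1 S=0
  [2] read 0x33 idx=15: raw=0x35007 flags P=1 W=1 U=1 S=0
  [3] read 0x35 idx=16: raw=0x38007 flags P=1 W=1 U=1 S=0
  → PA=0x38FEC  (4 entries read)
#3 VA=0x9024320ED18 (w,kernel):
  [0] read 0x19 idx=18: raw=0x3B007 flags P=1 W=1 U=1 S=0
  [1] read 0x3B idx=9: raw=0x3C007 flags P=1 W=1 U=1 S=0
  [2] read 0x3C idx=25: raw=0x3E007 flags P=1 W=1 U=1 S=0
  [3] read 0x3E idx=14: raw=0x40007 flags P=1 W=1 U=1 S=0
  → PA=0x40D18  (4 entries read)
#4 VA=0x98042C0BF19 (r,user):
  [0] read 0x19 idx=19: raw=0x42007 flags P=1 W=1 U=1 S=0
  [1] read 0x42 idx=1: raw=0x46007 flags P=1 W=1 U=1 S=0
  [2] read 0x46 idx=22: raw=0x49007 flags P=1 W=1 U=1 S=0
  [3] read 0x49 idx=11: raw=0x4C007 flags P=1 W=1 U=1 S=0
  → PA=0x4CF19  (4 entries read)
#5 VA=0x70380C1EA5E (w,user):
  [0] read 0x19 idx=14: raw=0x4E007 flags P=1 W=1 U=1 S=0
  [1] read 0x4E idx=14: raw=0x51007 flags P=1 W=1 U=1 S=0
  [2] read 0x51 idx=6: raw=0x52007 flags P=1 W=1 U=1 S=0
  [3] read 0x52 idx=30: raw=0x53007 flags P=1 W=1 U=1 S=0
  → PA=0x53A5E  (4 entries read)
#6 VA=0xA8781E065B6 (w,kernel):
  [0] read 0x19 idx=21: raw=0x54007 flags P=1 W=1 U=1 S=0
  [1] read 0x54 idx=30: raw=0x55007 flags P=1 W=1 U=1 S=0
  [2] read 0x55 idx=15: raw=0x59007 flags P=1 W=1 U=1 S=0
  [3] read 0x59 idx=6: raw=0x5D007 flags P=1 W=1 U=1 S=0
  → PA=0x5D5B6  (4 entries read)

TLB: [["0x9024320E", "0x40"], ["0x98042C0B", "0x4C"], ["0x70380C1E", "0x53"], ["0xA8781E06", "0x5D"]]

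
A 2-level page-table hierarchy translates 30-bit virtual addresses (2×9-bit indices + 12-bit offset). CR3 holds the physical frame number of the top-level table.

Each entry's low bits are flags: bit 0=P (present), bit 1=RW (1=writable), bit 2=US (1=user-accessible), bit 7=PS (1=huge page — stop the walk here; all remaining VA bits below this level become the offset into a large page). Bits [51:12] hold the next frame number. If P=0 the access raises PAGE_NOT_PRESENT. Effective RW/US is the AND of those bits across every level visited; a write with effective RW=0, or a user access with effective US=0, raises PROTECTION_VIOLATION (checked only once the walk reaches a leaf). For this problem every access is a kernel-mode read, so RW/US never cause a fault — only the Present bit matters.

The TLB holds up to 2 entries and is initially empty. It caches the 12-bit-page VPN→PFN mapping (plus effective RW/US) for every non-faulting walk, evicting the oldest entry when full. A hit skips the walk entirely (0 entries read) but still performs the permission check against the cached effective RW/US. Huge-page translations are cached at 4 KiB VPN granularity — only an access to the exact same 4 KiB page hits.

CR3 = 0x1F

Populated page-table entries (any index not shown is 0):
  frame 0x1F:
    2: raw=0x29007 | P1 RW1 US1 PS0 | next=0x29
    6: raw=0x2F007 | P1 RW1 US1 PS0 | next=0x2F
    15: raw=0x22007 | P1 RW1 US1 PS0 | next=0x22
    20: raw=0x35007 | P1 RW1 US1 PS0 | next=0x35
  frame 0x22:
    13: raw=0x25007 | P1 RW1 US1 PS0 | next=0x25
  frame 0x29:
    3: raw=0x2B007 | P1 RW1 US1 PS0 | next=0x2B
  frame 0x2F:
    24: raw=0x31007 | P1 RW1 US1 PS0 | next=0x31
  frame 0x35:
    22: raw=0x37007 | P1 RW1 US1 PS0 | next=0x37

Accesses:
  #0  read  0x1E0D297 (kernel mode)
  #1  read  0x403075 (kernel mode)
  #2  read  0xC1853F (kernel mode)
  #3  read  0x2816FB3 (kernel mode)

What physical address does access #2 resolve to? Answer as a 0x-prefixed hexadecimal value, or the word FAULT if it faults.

Per-access translation:
#0 VA=0x1E0D297 (r,kernel):
  L0 @0x1F[15] → 0x22007  P=1,RW=1,US=1,PS=0
  L1 @0x22[13] → 0x25007  P=1,RW=1,US=1,PS=0
  ✓ 0x25297  — 2 lookups
#1 VA=0x403075 (r,kernel):
  L0 @0x1F[2] → 0x29007  P=1,RW=1,US=1,PS=0
  L1 @0x29[3] → 0x2B007  P=1,RW=1,US=1,PS=0
  ✓ 0x2B075  — 2 lookups
#2 VA=0xC1853F (r,kernel):
  L0 @0x1F[6] → 0x2F007  P=1,RW=1,US=1,PS=0
  L1 @0x2F[24] → 0x31007  P=1,RW=1,US=1,PS=0
  ✓ 0x3153F  — 2 lookups
#3 VA=0x2816FB3 (r,kernel):
  L0 @0x1F[20] → 0x35007  P=1,RW=1,US=1,PS=0
  L1 @0x35[22] → 0x37007  P=1,RW=1,US=1,PS=0
  ✓ 0x37FB3  — 2 lookups

Access #2 PA: 0x3153F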